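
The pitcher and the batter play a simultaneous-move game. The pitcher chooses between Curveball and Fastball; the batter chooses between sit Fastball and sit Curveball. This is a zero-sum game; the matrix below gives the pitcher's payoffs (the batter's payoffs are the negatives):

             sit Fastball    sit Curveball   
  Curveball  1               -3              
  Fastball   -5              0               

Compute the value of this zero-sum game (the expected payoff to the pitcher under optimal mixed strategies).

v = -5/3

The pitcher's indifference between Curveball and Fastball determines the batter's mixing probability q:
  the pitcher's payoff to Curveball: q·1 + (1−q)·(-3) = 4q - 3
  the pitcher's payoff to Fastball: q·(-5) + (1−q)·0 = -5q
  4q - 3 = -5q  ⇒  9q = 3  ⇒  q = 1/3.
The value is the pitcher's expected payoff against this mix (using Curveball): (1/3)·1 + (2/3)·(-3) = -5/3.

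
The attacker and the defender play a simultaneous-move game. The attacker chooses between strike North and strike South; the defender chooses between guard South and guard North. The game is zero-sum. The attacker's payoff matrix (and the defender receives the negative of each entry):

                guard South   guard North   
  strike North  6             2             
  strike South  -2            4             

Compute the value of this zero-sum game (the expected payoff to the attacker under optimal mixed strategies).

v = 14/5

Set the attacker's expected payoff from strike North equal to that from strike South:
  the attacker's payoff from strike North: q·6 + (1−q)·2 = 4q + 2
  the attacker's payoff from strike South: q·(-2) + (1−q)·4 = -6q + 4
  4q + 2 = -6q + 4  ⇒  10q = 2  ⇒  q = 1/5.
The value is the attacker's expected payoff against this mix (using strike North): (1/5)·6 + (4/5)·2 = 14/5.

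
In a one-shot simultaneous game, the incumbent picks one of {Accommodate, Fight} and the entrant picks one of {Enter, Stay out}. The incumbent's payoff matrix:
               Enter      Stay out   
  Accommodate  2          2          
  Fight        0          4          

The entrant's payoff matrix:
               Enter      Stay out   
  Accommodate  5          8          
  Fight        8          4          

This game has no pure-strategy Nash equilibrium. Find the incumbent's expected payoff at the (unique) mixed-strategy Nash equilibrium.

The incumbent's indifference between Accommodate and Fight determines the entrant's mixing probability q:
  the incumbent's payoff from Accommodate: q·2 + (1−q)·2 = 2
  the incumbent's payoff from Fight: q·0 + (1−q)·4 = -4q + 4
  2 = -4q + 4  ⇒  4q = 2  ⇒  q = 1/2.
At equilibrium the incumbent is indifferent across rows, so the incumbent's payoff equals the payoff from Accommodate: (1/2)·2 + (1/2)·2 = 2.

2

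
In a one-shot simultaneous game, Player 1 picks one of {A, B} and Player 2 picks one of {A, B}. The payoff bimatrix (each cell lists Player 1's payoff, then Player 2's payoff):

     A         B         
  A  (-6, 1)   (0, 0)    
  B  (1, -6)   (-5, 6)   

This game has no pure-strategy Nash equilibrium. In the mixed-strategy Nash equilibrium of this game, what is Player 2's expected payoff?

6/13

Player 2's indifference between A and B determines Player 1's mixing probability p:
  Player 2's payoff to A: p·1 + (1−p)·(-6) = 7p - 6
  Player 2's payoff to B: p·0 + (1−p)·6 = -6p + 6
  7p - 6 = -6p + 6  ⇒  13p = 12  ⇒  p = 12/13.
At equilibrium Player 2 is indifferent across columns, so Player 2's payoff equals the payoff from A: (12/13)·1 + (1/13)·(-6) = 6/13.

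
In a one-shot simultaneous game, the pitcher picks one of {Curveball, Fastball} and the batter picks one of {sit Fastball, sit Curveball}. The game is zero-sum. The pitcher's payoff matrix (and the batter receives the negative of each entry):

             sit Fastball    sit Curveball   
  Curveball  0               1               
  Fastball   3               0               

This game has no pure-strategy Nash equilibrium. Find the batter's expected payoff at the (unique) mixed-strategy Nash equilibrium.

-3/4

For the batter to be willing to mix, the batter must be indifferent between sit Fastball and sit Curveball, which pins down the pitcher's mix.
  the batter's payoff to sit Fastball: p·0 + (1−p)·(-3) = 3p - 3
  the batter's payoff to sit Curveball: p·(-1) + (1−p)·0 = -p
  3p - 3 = -p  ⇒  4p = 3  ⇒  p = 3/4.
At equilibrium the batter is indifferent across columns, so the batter's payoff equals the payoff from sit Fastball: (3/4)·0 + (1/4)·(-3) = -3/4.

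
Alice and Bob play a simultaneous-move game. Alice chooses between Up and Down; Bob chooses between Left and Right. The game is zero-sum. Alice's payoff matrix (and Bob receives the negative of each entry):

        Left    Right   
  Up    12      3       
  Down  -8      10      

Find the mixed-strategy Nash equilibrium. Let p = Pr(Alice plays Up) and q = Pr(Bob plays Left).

p = 2/3, q = 7/27

Alice's mix must leave Bob indifferent between Left and Right.
  Bob's payoff from Left: p·(-12) + (1−p)·8 = -20p + 8
  Bob's payoff from Right: p·(-3) + (1−p)·(-10) = 7p - 10
  -20p + 8 = 7p - 10  ⇒  -27p = -18  ⇒  p = 2/3.
Bob's mix must leave Alice indifferent between Up and Down.
  Alice's payoff to Up: q·12 + (1−q)·3 = 9q + 3
  Alice's payoff to Down: q·(-8) + (1−q)·10 = -18q + 10
  9q + 3 = -18q + 10  ⇒  27q = 7  ⇒  q = 7/27.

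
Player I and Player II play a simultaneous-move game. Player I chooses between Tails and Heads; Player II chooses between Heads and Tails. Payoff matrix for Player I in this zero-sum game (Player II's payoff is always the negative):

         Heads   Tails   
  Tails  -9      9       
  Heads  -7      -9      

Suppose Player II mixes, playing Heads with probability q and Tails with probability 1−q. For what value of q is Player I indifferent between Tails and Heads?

Player II's mix must leave Player I indifferent between Tails and Heads.
  Player I's payoff from Tails: q·(-9) + (1−q)·9 = -18q + 9
  Player I's payoff from Heads: q·(-7) + (1−q)·(-9) = 2q - 9
  -18q + 9 = 2q - 9  ⇒  -20q = -18  ⇒  q = 9/10.

q = 9/10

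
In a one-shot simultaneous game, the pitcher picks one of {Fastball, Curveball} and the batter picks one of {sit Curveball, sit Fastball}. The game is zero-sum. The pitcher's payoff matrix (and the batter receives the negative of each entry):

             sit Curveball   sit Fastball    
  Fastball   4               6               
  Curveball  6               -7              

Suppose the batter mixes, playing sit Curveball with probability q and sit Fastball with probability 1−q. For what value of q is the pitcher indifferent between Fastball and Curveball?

In a mixed equilibrium the pitcher is indifferent between Fastball and Curveball; this condition fixes q.
  the pitcher's expected payoff from Fastball: q·4 + (1−q)·6 = -2q + 6
  the pitcher's expected payoff from Curveball: q·6 + (1−q)·(-7) = 13q - 7
  -2q + 6 = 13q - 7  ⇒  -15q = -13  ⇒  q = 13/15.

q = 13/15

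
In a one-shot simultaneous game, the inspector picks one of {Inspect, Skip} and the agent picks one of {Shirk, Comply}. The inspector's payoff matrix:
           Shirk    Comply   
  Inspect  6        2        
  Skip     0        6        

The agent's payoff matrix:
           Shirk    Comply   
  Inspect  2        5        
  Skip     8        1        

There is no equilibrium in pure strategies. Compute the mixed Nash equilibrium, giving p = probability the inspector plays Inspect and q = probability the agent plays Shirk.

In a mixed equilibrium the agent is indifferent between Shirk and Comply; this condition fixes p.
  the agent's expected payoff from Shirk: p·2 + (1−p)·8 = -6p + 8
  the agent's expected payoff from Comply: p·5 + (1−p)·1 = 4p + 1
  -6p + 8 = 4p + 1  ⇒  -10p = -7  ⇒  p = 7/10.
The inspector's indifference between Inspect and Skip determines the agent's mixing probability q:
  the inspector's payoff to Inspect: q·6 + (1−q)·2 = 4q + 2
  the inspector's payoff to Skip: q·0 + (1−q)·6 = -6q + 6
  4q + 2 = -6q + 6  ⇒  10q = 4  ⇒  q = 2/5.

p = 7/10, q = 2/5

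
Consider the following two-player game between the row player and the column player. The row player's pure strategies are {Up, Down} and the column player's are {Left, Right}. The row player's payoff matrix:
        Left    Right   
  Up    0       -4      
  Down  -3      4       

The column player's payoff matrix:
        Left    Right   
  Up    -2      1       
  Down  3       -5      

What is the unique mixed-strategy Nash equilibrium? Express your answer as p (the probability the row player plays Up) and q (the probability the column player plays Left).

For the column player to be willing to mix, the column player must be indifferent between Left and Right, which pins down the row player's mix.
  the column player's payoff to Left: p·(-2) + (1−p)·3 = -5p + 3
  the column player's payoff to Right: p·1 + (1−p)·(-5) = 6p - 5
  -5p + 3 = 6p - 5  ⇒  -11p = -8  ⇒  p = 8/11.
Set the row player's expected payoff from Up equal to that from Down:
  the row player's payoff from Up: q·0 + (1−q)·(-4) = 4q - 4
  the row player's payoff from Down: q·(-3) + (1−q)·4 = -7q + 4
  4q - 4 = -7q + 4  ⇒  11q = 8  ⇒  q = 8/11.

p = 8/11, q = 8/11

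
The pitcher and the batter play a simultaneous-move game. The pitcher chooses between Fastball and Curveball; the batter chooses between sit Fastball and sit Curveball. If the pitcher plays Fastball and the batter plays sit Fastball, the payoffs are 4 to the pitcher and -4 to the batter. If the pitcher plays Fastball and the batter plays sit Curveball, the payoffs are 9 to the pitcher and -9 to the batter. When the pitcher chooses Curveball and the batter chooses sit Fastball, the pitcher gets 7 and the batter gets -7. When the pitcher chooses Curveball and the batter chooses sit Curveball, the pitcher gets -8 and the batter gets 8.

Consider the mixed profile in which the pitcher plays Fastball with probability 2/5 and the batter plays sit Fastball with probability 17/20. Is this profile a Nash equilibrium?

Given the pitcher's mix p = 2/5, the batter's payoff from sit Fastball is -29/5 but from sit Curveball is 6/5. The batter strictly prefers sit Curveball, so the batter would not mix.
So the proposed profile is not a Nash equilibrium.

No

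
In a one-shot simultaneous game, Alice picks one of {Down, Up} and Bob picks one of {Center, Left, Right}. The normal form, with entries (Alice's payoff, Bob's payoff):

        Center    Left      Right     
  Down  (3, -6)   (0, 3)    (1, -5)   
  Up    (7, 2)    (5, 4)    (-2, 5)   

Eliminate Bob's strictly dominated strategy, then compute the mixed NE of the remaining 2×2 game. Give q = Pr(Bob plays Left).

Bob's strategy Center is strictly dominated by Right: -5 > -6 and 5 > 2. Eliminate Center.
In a mixed equilibrium Alice is indifferent between Down and Up; this condition fixes q.
  Alice's payoff to Down: q·0 + (1−q)·1 = -q + 1
  Alice's payoff to Up: q·5 + (1−q)·(-2) = 7q - 2
  -q + 1 = 7q - 2  ⇒  -8q = -3  ⇒  q = 3/8.

q = 3/8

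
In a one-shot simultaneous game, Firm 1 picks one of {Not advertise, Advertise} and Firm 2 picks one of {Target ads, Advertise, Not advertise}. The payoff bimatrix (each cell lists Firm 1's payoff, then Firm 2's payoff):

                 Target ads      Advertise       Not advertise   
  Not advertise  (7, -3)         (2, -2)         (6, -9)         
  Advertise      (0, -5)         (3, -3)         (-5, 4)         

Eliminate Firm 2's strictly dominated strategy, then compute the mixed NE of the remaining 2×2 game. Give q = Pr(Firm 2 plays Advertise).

Firm 2's strategy Target ads is strictly dominated by Advertise: -2 > -3 and -3 > -5. Eliminate Target ads.
Set Firm 1's expected payoff from Not advertise equal to that from Advertise:
  Firm 1's payoff to Not advertise: q·2 + (1−q)·6 = -4q + 6
  Firm 1's payoff to Advertise: q·3 + (1−q)·(-5) = 8q - 5
  -4q + 6 = 8q - 5  ⇒  -12q = -11  ⇒  q = 11/12.

q = 11/12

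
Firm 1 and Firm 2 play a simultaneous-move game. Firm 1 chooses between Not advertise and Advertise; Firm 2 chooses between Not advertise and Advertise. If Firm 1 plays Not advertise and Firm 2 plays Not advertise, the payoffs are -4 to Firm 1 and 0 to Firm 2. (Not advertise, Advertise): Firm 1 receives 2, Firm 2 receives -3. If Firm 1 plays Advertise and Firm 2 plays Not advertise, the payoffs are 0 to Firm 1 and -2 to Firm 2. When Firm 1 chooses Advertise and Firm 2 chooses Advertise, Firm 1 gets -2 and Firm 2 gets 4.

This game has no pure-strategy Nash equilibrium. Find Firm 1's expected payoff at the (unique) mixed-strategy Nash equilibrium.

Firm 1's indifference between Not advertise and Advertise determines Firm 2's mixing probability q:
  Firm 1's payoff to Not advertise: q·(-4) + (1−q)·2 = -6q + 2
  Firm 1's payoff to Advertise: q·0 + (1−q)·(-2) = 2q - 2
  -6q + 2 = 2q - 2  ⇒  -8q = -4  ⇒  q = 1/2.
At equilibrium Firm 1 is indifferent across rows, so Firm 1's payoff equals the payoff from Not advertise: (1/2)·(-4) + (1/2)·2 = -1.

-1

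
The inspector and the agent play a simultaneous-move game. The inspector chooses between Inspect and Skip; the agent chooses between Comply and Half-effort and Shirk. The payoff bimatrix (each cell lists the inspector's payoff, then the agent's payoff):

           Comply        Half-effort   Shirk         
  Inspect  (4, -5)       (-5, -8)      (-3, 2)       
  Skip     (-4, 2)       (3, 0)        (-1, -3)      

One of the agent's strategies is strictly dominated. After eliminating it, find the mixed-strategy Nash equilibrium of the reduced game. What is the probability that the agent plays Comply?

The agent's strategy Half-effort is strictly dominated by Comply: -5 > -8 and 2 > 0. Eliminate Half-effort.
Set the inspector's expected payoff from Inspect equal to that from Skip:
  the inspector's payoff to Inspect: q·4 + (1−q)·(-3) = 7q - 3
  the inspector's payoff to Skip: q·(-4) + (1−q)·(-1) = -3q - 1
  7q - 3 = -3q - 1  ⇒  10q = 2  ⇒  q = 1/5.

q = 1/5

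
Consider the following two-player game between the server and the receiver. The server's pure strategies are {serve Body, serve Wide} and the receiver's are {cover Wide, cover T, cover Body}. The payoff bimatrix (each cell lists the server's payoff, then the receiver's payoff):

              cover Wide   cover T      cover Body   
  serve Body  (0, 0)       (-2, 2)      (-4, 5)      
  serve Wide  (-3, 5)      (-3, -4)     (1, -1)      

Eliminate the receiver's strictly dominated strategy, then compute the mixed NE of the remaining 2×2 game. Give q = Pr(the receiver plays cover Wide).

q = 5/8

The receiver's strategy cover T is strictly dominated by cover Body: 5 > 2 and -1 > -4. Eliminate cover T.
For the server to be willing to mix, the server must be indifferent between serve Body and serve Wide, which pins down the receiver's mix.
  the server's payoff to serve Body: q·0 + (1−q)·(-4) = 4q - 4
  the server's payoff to serve Wide: q·(-3) + (1−q)·1 = -4q + 1
  4q - 4 = -4q + 1  ⇒  8q = 5  ⇒  q = 5/8.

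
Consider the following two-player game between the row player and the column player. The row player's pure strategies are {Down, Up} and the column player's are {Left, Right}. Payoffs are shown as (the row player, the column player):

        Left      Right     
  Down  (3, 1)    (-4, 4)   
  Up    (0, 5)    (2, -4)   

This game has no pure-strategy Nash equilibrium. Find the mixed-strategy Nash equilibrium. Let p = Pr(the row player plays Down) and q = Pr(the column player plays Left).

p = 3/4, q = 2/3

The row player's mix must leave the column player indifferent between Left and Right.
  the column player's payoff to Left: p·1 + (1−p)·5 = -4p + 5
  the column player's payoff to Right: p·4 + (1−p)·(-4) = 8p - 4
  -4p + 5 = 8p - 4  ⇒  -12p = -9  ⇒  p = 3/4.
The column player's mix must leave the row player indifferent between Down and Up.
  the row player's expected payoff from Down: q·3 + (1−q)·(-4) = 7q - 4
  the row player's expected payoff from Up: q·0 + (1−q)·2 = -2q + 2
  7q - 4 = -2q + 2  ⇒  9q = 6  ⇒  q = 2/3.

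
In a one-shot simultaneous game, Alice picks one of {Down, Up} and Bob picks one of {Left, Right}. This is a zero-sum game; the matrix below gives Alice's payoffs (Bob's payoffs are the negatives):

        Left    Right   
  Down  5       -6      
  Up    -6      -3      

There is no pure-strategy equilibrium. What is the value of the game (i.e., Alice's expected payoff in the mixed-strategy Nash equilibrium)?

Bob's mix must leave Alice indifferent between Down and Up.
  Alice's expected payoff from Down: q·5 + (1−q)·(-6) = 11q - 6
  Alice's expected payoff from Up: q·(-6) + (1−q)·(-3) = -3q - 3
  11q - 6 = -3q - 3  ⇒  14q = 3  ⇒  q = 3/14.
The value is Alice's expected payoff against this mix (using Down): (3/14)·5 + (11/14)·(-6) = -51/14.

v = -51/14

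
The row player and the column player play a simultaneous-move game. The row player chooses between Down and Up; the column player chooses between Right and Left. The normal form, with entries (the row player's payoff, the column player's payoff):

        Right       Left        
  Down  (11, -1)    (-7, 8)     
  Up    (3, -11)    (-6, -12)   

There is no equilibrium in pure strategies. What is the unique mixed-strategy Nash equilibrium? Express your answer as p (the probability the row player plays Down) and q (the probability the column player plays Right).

The column player's indifference between Right and Left determines the row player's mixing probability p:
  the column player's expected payoff from Right: p·(-1) + (1−p)·(-11) = 10p - 11
  the column player's expected payoff from Left: p·8 + (1−p)·(-12) = 20p - 12
  10p - 11 = 20p - 12  ⇒  -10p = -1  ⇒  p = 1/10.
The column player's mix must leave the row player indifferent between Down and Up.
  the row player's payoff to Down: q·11 + (1−q)·(-7) = 18q - 7
  the row player's payoff to Up: q·3 + (1−q)·(-6) = 9q - 6
  18q - 7 = 9q - 6  ⇒  9q = 1  ⇒  q = 1/9.

p = 1/10, q = 1/9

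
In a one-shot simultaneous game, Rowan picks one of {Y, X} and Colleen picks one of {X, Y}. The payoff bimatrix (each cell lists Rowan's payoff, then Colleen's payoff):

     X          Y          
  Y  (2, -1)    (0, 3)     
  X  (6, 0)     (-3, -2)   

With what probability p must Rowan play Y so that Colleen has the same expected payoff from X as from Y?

p = 1/3

Rowan's mix must leave Colleen indifferent between X and Y.
  Colleen's payoff from X: p·(-1) + (1−p)·0 = -p
  Colleen's payoff from Y: p·3 + (1−p)·(-2) = 5p - 2
  -p = 5p - 2  ⇒  -6p = -2  ⇒  p = 1/3.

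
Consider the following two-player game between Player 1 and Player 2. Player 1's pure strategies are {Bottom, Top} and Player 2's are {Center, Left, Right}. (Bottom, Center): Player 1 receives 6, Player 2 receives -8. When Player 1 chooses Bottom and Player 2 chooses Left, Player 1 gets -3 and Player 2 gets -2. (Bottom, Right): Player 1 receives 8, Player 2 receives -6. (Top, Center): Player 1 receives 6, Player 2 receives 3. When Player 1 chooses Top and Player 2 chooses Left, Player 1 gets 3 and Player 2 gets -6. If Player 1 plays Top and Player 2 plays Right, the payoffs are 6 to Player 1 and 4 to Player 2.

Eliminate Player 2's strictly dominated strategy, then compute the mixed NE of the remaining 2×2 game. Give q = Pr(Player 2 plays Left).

q = 1/4

Player 2's strategy Center is strictly dominated by Right: -6 > -8 and 4 > 3. Eliminate Center.
In a mixed equilibrium Player 1 is indifferent between Bottom and Top; this condition fixes q.
  Player 1's payoff to Bottom: q·(-3) + (1−q)·8 = -11q + 8
  Player 1's payoff to Top: q·3 + (1−q)·6 = -3q + 6
  -11q + 8 = -3q + 6  ⇒  -8q = -2  ⇒  q = 1/4.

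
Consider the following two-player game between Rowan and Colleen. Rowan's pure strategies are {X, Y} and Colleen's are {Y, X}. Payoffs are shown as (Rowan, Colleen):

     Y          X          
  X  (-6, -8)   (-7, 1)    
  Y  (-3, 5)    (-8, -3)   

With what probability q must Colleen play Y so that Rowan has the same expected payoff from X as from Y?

q = 1/4

Rowan's indifference between X and Y determines Colleen's mixing probability q:
  Rowan's payoff to X: q·(-6) + (1−q)·(-7) = q - 7
  Rowan's payoff to Y: q·(-3) + (1−q)·(-8) = 5q - 8
  q - 7 = 5q - 8  ⇒  -4q = -1  ⇒  q = 1/4.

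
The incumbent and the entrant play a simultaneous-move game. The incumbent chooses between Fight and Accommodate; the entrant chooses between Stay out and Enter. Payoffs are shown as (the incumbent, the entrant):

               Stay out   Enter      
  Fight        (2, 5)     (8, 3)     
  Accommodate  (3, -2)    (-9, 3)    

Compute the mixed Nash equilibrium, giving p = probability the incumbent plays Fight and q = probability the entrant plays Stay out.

The incumbent's mix must leave the entrant indifferent between Stay out and Enter.
  the entrant's payoff from Stay out: p·5 + (1−p)·(-2) = 7p - 2
  the entrant's payoff from Enter: p·3 + (1−p)·3 = 3
  7p - 2 = 3  ⇒  7p = 5  ⇒  p = 5/7.
Set the incumbent's expected payoff from Fight equal to that from Accommodate:
  the incumbent's payoff from Fight: q·2 + (1−q)·8 = -6q + 8
  the incumbent's payoff from Accommodate: q·3 + (1−q)·(-9) = 12q - 9
  -6q + 8 = 12q - 9  ⇒  -18q = -17  ⇒  q = 17/18.

p = 5/7, q = 17/18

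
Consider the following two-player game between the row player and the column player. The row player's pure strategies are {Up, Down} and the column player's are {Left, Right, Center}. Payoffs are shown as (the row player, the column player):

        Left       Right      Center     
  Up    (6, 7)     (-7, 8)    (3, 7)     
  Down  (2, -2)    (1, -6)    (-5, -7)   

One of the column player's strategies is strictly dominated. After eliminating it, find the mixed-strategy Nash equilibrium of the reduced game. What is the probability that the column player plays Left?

q = 2/3

The column player's strategy Center is strictly dominated by Right: 8 > 7 and -6 > -7. Eliminate Center.
For the row player to be willing to mix, the row player must be indifferent between Up and Down, which pins down the column player's mix.
  the row player's payoff from Up: q·6 + (1−q)·(-7) = 13q - 7
  the row player's payoff from Down: q·2 + (1−q)·1 = q + 1
  13q - 7 = q + 1  ⇒  12q = 8  ⇒  q = 2/3.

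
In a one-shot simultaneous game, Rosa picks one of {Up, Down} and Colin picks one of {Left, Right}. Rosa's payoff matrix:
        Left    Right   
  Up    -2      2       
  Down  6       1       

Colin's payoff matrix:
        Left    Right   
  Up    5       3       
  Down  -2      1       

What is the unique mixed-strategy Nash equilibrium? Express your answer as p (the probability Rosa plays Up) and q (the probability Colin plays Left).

p = 3/5, q = 1/9

Set Colin's expected payoff from Left equal to that from Right:
  Colin's expected payoff from Left: p·5 + (1−p)·(-2) = 7p - 2
  Colin's expected payoff from Right: p·3 + (1−p)·1 = 2p + 1
  7p - 2 = 2p + 1  ⇒  5p = 3  ⇒  p = 3/5.
Colin's mix must leave Rosa indifferent between Up and Down.
  Rosa's payoff to Up: q·(-2) + (1−q)·2 = -4q + 2
  Rosa's payoff to Down: q·6 + (1−q)·1 = 5q + 1
  -4q + 2 = 5q + 1  ⇒  -9q = -1  ⇒  q = 1/9.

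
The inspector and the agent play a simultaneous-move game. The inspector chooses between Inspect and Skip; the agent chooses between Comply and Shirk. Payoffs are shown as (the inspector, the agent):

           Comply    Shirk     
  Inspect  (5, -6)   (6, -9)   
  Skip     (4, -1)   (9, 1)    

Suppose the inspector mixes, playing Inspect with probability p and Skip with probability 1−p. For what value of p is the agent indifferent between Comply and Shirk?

p = 2/5

For the agent to be willing to mix, the agent must be indifferent between Comply and Shirk, which pins down the inspector's mix.
  the agent's payoff to Comply: p·(-6) + (1−p)·(-1) = -5p - 1
  the agent's payoff to Shirk: p·(-9) + (1−p)·1 = -10p + 1
  -5p - 1 = -10p + 1  ⇒  5p = 2  ⇒  p = 2/5.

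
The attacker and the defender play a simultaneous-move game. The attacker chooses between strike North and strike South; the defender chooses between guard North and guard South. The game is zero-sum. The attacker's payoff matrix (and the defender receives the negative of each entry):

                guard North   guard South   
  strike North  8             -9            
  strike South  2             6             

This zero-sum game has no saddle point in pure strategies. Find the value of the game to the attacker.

The defender's mix must leave the attacker indifferent between strike North and strike South.
  the attacker's payoff to strike North: q·8 + (1−q)·(-9) = 17q - 9
  the attacker's payoff to strike South: q·2 + (1−q)·6 = -4q + 6
  17q - 9 = -4q + 6  ⇒  21q = 15  ⇒  q = 5/7.
The value is the attacker's expected payoff against this mix (using strike North): (5/7)·8 + (2/7)·(-9) = 22/7.

v = 22/7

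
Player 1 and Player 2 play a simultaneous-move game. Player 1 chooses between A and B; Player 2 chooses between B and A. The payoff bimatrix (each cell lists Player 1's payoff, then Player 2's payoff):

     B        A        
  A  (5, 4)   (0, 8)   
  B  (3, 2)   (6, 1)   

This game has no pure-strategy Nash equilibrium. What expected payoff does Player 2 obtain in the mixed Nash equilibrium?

12/5

Player 2's indifference between B and A determines Player 1's mixing probability p:
  Player 2's payoff to B: p·4 + (1−p)·2 = 2p + 2
  Player 2's payoff to A: p·8 + (1−p)·1 = 7p + 1
  2p + 2 = 7p + 1  ⇒  -5p = -1  ⇒  p = 1/5.
At equilibrium Player 2 is indifferent across columns, so Player 2's payoff equals the payoff from B: (1/5)·4 + (4/5)·2 = 12/5.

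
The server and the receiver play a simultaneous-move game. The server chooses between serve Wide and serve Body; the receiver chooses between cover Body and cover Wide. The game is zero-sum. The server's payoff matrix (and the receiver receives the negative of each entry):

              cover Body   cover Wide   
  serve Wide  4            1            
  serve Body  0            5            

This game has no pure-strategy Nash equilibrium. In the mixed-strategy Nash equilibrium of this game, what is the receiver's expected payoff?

For the receiver to be willing to mix, the receiver must be indifferent between cover Body and cover Wide, which pins down the server's mix.
  the receiver's payoff to cover Body: p·(-4) + (1−p)·0 = -4p
  the receiver's payoff to cover Wide: p·(-1) + (1−p)·(-5) = 4p - 5
  -4p = 4p - 5  ⇒  -8p = -5  ⇒  p = 5/8.
At equilibrium the receiver is indifferent across columns, so the receiver's payoff equals the payoff from cover Body: (5/8)·(-4) + (3/8)·0 = -5/2.

-5/2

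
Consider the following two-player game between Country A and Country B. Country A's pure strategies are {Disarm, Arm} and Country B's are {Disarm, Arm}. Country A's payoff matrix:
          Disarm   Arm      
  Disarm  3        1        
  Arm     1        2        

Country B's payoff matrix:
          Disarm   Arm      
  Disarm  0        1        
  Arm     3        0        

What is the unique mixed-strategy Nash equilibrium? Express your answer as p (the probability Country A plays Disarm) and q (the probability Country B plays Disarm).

Country B's indifference between Disarm and Arm determines Country A's mixing probability p:
  Country B's payoff from Disarm: p·0 + (1−p)·3 = -3p + 3
  Country B's payoff from Arm: p·1 + (1−p)·0 = p
  -3p + 3 = p  ⇒  -4p = -3  ⇒  p = 3/4.
In a mixed equilibrium Country A is indifferent between Disarm and Arm; this condition fixes q.
  Country A's payoff from Disarm: q·3 + (1−q)·1 = 2q + 1
  Country A's payoff from Arm: q·1 + (1−q)·2 = -q + 2
  2q + 1 = -q + 2  ⇒  3q = 1  ⇒  q = 1/3.

p = 3/4, q = 1/3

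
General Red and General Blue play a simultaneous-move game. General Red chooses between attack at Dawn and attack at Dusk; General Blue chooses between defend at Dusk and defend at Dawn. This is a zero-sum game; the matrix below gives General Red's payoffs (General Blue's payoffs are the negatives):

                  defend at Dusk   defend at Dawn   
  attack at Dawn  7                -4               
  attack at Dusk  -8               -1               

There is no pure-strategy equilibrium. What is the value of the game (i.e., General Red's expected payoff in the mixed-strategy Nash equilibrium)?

General Red's indifference between attack at Dawn and attack at Dusk determines General Blue's mixing probability q:
  General Red's payoff from attack at Dawn: q·7 + (1−q)·(-4) = 11q - 4
  General Red's payoff from attack at Dusk: q·(-8) + (1−q)·(-1) = -7q - 1
  11q - 4 = -7q - 1  ⇒  18q = 3  ⇒  q = 1/6.
The value is General Red's expected payoff against this mix (using attack at Dawn): (1/6)·7 + (5/6)·(-4) = -13/6.

v = -13/6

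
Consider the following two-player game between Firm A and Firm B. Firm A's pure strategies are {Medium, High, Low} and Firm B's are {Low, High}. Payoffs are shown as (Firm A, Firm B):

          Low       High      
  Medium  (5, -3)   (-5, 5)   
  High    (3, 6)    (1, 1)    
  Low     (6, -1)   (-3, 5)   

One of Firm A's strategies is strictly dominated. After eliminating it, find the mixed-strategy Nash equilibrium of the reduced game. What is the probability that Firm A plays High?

Firm A's strategy Medium is strictly dominated by Low: 6 > 5 and -3 > -5. Eliminate Medium.
For Firm B to be willing to mix, Firm B must be indifferent between Low and High, which pins down Firm A's mix.
  Firm B's payoff to Low: p·6 + (1−p)·(-1) = 7p - 1
  Firm B's payoff to High: p·1 + (1−p)·5 = -4p + 5
  7p - 1 = -4p + 5  ⇒  11p = 6  ⇒  p = 6/11.

p = 6/11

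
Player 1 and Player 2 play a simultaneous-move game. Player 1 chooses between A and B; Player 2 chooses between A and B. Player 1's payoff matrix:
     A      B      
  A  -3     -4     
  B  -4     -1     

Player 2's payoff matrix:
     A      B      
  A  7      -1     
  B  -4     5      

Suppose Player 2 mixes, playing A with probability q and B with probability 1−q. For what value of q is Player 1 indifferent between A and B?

Set Player 1's expected payoff from A equal to that from B:
  Player 1's expected payoff from A: q·(-3) + (1−q)·(-4) = q - 4
  Player 1's expected payoff from B: q·(-4) + (1−q)·(-1) = -3q - 1
  q - 4 = -3q - 1  ⇒  4q = 3  ⇒  q = 3/4.

q = 3/4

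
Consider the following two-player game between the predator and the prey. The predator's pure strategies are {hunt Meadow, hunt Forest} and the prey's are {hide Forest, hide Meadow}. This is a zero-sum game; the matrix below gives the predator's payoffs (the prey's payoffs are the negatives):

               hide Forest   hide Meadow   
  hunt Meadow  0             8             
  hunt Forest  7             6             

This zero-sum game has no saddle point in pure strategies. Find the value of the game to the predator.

In a mixed equilibrium the predator is indifferent between hunt Meadow and hunt Forest; this condition fixes q.
  the predator's payoff from hunt Meadow: q·0 + (1−q)·8 = -8q + 8
  the predator's payoff from hunt Forest: q·7 + (1−q)·6 = q + 6
  -8q + 8 = q + 6  ⇒  -9q = -2  ⇒  q = 2/9.
The value is the predator's expected payoff against this mix (using hunt Meadow): (2/9)·0 + (7/9)·8 = 56/9.

v = 56/9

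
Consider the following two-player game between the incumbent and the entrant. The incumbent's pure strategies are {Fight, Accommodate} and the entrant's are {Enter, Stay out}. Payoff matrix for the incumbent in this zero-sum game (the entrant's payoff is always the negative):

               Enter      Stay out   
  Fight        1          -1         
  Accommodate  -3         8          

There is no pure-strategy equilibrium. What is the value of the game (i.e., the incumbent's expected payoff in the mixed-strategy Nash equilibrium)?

v = 5/13

Set the incumbent's expected payoff from Fight equal to that from Accommodate:
  the incumbent's payoff to Fight: q·1 + (1−q)·(-1) = 2q - 1
  the incumbent's payoff to Accommodate: q·(-3) + (1−q)·8 = -11q + 8
  2q - 1 = -11q + 8  ⇒  13q = 9  ⇒  q = 9/13.
The value is the incumbent's expected payoff against this mix (using Fight): (9/13)·1 + (4/13)·(-1) = 5/13.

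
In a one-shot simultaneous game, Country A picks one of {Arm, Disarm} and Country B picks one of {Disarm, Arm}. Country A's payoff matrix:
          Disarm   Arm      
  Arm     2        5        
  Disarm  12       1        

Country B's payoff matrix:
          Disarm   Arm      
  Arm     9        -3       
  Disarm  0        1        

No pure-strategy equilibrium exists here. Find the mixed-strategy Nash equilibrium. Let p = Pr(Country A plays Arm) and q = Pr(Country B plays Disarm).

p = 1/13, q = 2/7

Country B's indifference between Disarm and Arm determines Country A's mixing probability p:
  Country B's payoff to Disarm: p·9 + (1−p)·0 = 9p
  Country B's payoff to Arm: p·(-3) + (1−p)·1 = -4p + 1
  9p = -4p + 1  ⇒  13p = 1  ⇒  p = 1/13.
Country A's indifference between Arm and Disarm determines Country B's mixing probability q:
  Country A's payoff to Arm: q·2 + (1−q)·5 = -3q + 5
  Country A's payoff to Disarm: q·12 + (1−q)·1 = 11q + 1
  -3q + 5 = 11q + 1  ⇒  -14q = -4  ⇒  q = 2/7.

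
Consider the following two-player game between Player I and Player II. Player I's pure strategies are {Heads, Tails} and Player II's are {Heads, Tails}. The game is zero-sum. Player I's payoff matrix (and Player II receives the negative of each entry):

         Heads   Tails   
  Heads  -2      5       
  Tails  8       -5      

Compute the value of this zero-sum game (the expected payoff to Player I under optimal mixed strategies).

v = 3/2

Player II's mix must leave Player I indifferent between Heads and Tails.
  Player I's expected payoff from Heads: q·(-2) + (1−q)·5 = -7q + 5
  Player I's expected payoff from Tails: q·8 + (1−q)·(-5) = 13q - 5
  -7q + 5 = 13q - 5  ⇒  -20q = -10  ⇒  q = 1/2.
The value is Player I's expected payoff against this mix (using Heads): (1/2)·(-2) + (1/2)·5 = 3/2.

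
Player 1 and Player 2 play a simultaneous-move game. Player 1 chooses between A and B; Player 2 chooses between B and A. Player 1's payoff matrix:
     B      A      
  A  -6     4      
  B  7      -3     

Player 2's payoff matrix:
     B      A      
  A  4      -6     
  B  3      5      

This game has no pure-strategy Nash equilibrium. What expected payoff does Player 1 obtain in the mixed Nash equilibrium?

1/2

Player 2's mix must leave Player 1 indifferent between A and B.
  Player 1's payoff from A: q·(-6) + (1−q)·4 = -10q + 4
  Player 1's payoff from B: q·7 + (1−q)·(-3) = 10q - 3
  -10q + 4 = 10q - 3  ⇒  -20q = -7  ⇒  q = 7/20.
At equilibrium Player 1 is indifferent across rows, so Player 1's payoff equals the payoff from A: (7/20)·(-6) + (13/20)·4 = 1/2.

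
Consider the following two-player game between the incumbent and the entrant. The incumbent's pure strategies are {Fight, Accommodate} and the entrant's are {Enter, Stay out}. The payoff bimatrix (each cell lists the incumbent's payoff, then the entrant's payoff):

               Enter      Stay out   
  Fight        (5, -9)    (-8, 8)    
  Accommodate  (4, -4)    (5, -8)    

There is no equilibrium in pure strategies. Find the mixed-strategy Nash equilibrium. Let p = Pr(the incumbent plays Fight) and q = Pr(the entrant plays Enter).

For the entrant to be willing to mix, the entrant must be indifferent between Enter and Stay out, which pins down the incumbent's mix.
  the entrant's expected payoff from Enter: p·(-9) + (1−p)·(-4) = -5p - 4
  the entrant's expected payoff from Stay out: p·8 + (1−p)·(-8) = 16p - 8
  -5p - 4 = 16p - 8  ⇒  -21p = -4  ⇒  p = 4/21.
In a mixed equilibrium the incumbent is indifferent between Fight and Accommodate; this condition fixes q.
  the incumbent's expected payoff from Fight: q·5 + (1−q)·(-8) = 13q - 8
  the incumbent's expected payoff from Accommodate: q·4 + (1−q)·5 = -q + 5
  13q - 8 = -q + 5  ⇒  14q = 13  ⇒  q = 13/14.

p = 4/21, q = 13/14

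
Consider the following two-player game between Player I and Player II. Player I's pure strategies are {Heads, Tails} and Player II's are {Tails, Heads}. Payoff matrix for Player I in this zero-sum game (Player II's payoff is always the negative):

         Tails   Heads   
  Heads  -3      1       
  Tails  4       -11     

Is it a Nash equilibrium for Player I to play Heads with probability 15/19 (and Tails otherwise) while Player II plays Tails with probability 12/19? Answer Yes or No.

Check Player II's indifference given Player I's mix p = 15/19:
  payoff from Tails = 29/19; payoff from Heads = 29/19 — equal.
Check Player I's indifference given Player II's mix q = 12/19:
  payoff from Heads = -29/19; payoff from Tails = -29/19 — equal.
Both players are indifferent, so neither can profitably deviate.

Yes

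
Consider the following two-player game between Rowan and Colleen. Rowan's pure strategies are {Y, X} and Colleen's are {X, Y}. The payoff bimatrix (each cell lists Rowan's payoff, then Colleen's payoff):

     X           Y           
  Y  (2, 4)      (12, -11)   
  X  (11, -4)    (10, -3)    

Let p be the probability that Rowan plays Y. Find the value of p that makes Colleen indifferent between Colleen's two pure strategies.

Set Colleen's expected payoff from X equal to that from Y:
  Colleen's payoff to X: p·4 + (1−p)·(-4) = 8p - 4
  Colleen's payoff to Y: p·(-11) + (1−p)·(-3) = -8p - 3
  8p - 4 = -8p - 3  ⇒  16p = 1  ⇒  p = 1/16.

p = 1/16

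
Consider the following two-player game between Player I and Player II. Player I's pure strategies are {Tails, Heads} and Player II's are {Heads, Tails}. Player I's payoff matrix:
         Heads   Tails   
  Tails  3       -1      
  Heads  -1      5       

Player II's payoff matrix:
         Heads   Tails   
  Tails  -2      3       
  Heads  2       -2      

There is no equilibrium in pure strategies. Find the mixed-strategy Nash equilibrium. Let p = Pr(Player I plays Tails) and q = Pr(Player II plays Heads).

p = 4/9, q = 3/5

Set Player II's expected payoff from Heads equal to that from Tails:
  Player II's payoff from Heads: p·(-2) + (1−p)·2 = -4p + 2
  Player II's payoff from Tails: p·3 + (1−p)·(-2) = 5p - 2
  -4p + 2 = 5p - 2  ⇒  -9p = -4  ⇒  p = 4/9.
For Player I to be willing to mix, Player I must be indifferent between Tails and Heads, which pins down Player II's mix.
  Player I's payoff from Tails: q·3 + (1−q)·(-1) = 4q - 1
  Player I's payoff from Heads: q·(-1) + (1−q)·5 = -6q + 5
  4q - 1 = -6q + 5  ⇒  10q = 6  ⇒  q = 3/5.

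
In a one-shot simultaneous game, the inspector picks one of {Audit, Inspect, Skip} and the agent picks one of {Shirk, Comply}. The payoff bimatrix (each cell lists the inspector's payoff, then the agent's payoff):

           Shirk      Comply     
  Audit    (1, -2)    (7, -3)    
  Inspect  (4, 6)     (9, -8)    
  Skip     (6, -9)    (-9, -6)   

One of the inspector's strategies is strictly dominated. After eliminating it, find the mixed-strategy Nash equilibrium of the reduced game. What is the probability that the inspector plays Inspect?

p = 3/17

The inspector's strategy Audit is strictly dominated by Inspect: 4 > 1 and 9 > 7. Eliminate Audit.
For the agent to be willing to mix, the agent must be indifferent between Shirk and Comply, which pins down the inspector's mix.
  the agent's expected payoff from Shirk: p·6 + (1−p)·(-9) = 15p - 9
  the agent's expected payoff from Comply: p·(-8) + (1−p)·(-6) = -2p - 6
  15p - 9 = -2p - 6  ⇒  17p = 3  ⇒  p = 3/17.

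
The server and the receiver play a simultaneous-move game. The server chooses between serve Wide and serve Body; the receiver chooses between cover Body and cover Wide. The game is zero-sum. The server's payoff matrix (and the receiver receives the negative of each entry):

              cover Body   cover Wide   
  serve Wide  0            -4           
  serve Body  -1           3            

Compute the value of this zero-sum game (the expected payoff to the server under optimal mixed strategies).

The server's indifference between serve Wide and serve Body determines the receiver's mixing probability q:
  the server's payoff to serve Wide: q·0 + (1−q)·(-4) = 4q - 4
  the server's payoff to serve Body: q·(-1) + (1−q)·3 = -4q + 3
  4q - 4 = -4q + 3  ⇒  8q = 7  ⇒  q = 7/8.
The value is the server's expected payoff against this mix (using serve Wide): (7/8)·0 + (1/8)·(-4) = -1/2.

v = -1/2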